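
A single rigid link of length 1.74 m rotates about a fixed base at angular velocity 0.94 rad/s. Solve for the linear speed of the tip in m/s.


v = L*omega = 1.74 * 0.94 = 1.6356

1.6356 m/s


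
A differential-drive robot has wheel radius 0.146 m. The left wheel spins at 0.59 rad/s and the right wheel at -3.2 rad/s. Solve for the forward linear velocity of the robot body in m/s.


v = r*(wR + wL)/2 = 0.146*(-3.2 + 0.59)/2 = -0.1905

-0.1905 m/s


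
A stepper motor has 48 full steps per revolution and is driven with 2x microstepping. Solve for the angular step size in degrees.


step = 360/(48*2) = 360/96 = 3.7500

3.7500 degrees


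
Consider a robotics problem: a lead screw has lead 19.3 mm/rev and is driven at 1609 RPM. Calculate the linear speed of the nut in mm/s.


v = lead * (RPM/60) = 19.3*1609/60 = 517.5617

517.5617 mm/s


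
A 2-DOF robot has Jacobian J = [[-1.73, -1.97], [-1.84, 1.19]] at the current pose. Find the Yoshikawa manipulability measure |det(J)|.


det(J) = -1.73*1.19 - (-1.97)*(-1.84) = -5.6835
|det(J)| = 5.6835

5.6835


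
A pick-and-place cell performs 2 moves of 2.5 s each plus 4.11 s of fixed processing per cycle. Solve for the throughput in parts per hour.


T_cycle = 2*2.5 + 4.11 = 9.1100 s
rate = 3600/T = 395.1701

395.1701 parts/hour


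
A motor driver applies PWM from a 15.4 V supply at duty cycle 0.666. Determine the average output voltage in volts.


V_avg = V_supply * D = 15.4*0.666 = 10.2564

10.2564 V


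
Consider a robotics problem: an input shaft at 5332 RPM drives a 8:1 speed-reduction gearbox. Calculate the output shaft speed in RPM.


omega_out = omega_in / N = 5332 / 8 = 666.5000

666.5000 RPM


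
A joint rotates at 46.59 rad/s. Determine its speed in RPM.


RPM = 46.59 * 60/(2*pi) = 444.9017

444.9017 RPM


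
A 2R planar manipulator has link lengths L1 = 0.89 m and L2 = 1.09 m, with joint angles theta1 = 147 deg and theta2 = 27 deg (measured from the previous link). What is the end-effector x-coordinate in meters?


x = L1*cos(th1) + L2*cos(th1+th2) = 0.89*cos(147 deg) + 1.09*cos(174 deg) = -1.8304

-1.8304 m


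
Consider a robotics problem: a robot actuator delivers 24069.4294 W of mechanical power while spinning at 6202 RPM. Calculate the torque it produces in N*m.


omega = 6202 * 2*pi/60 = 649.471921 rad/s
tau = P / omega = 24069.4294 / 649.471921 = 37.0600

37.0600 N*m


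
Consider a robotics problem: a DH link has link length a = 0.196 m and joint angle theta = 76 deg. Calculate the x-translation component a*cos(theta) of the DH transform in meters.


a*cos(theta) = 0.196*cos(76 deg) = 0.0474

0.0474 m


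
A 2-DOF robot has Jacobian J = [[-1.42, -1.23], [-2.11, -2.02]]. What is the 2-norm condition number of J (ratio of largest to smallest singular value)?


JJ^T eigenvalues: trace(JJ^T) = 12.0618, det(JJ^T) = det(J)^2 = 0.07458361
s_max^2 = (12.0618 + sqrt(145.18868480))/2 = 12.05561337
s_min^2 = (12.0618 - sqrt(145.18868480))/2 = 0.00618663
kappa = s_max/s_min = sqrt(12.05561337/0.00618663) = 44.1436

44.1436


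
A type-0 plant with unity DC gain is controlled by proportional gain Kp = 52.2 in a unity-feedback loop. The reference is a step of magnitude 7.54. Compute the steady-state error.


e_ss = R/(1 + Kp) = 7.54/(1 + 52.2) = 7.54/53.2000 = 0.1417

0.1417


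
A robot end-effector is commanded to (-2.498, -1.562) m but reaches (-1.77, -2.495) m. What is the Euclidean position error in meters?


dx = -1.77 - (-2.498) = 0.7280, dy = -2.495 - (-1.562) = -0.9330
err = sqrt(0.529984 + 0.870489) = 1.1834

1.1834 m


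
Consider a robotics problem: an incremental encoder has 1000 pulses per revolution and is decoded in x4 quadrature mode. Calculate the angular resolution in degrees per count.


resolution = 360 / (PPR * 4) = 360 / 4000 = 0.0900

0.0900 degrees


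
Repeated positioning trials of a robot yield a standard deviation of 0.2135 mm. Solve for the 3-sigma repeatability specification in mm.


repeatability = 3*sigma = 3*0.2135 = 0.6405

0.6405 mm


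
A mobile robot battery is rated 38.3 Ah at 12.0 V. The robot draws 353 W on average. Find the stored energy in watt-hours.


E = capacity * V = 38.3*12.0 = 459.6000

459.6000 Wh


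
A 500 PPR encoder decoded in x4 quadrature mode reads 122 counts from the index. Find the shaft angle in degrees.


angle = counts * 360 / (PPR*4) = 122 * 360 / 2000 = 21.9600

21.9600 degrees


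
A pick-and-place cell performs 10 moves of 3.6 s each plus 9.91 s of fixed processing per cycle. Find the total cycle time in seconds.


T = 10*3.6 + 9.91 = 45.9100

45.9100 s


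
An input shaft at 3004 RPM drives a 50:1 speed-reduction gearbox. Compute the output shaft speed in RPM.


omega_out = omega_in / N = 3004 / 50 = 60.0800

60.0800 RPM


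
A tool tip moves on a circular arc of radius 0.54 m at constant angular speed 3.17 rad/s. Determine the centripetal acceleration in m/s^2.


a_c = omega^2 * r = 3.17^2 * 0.54 = 5.4264

5.4264 m/s^2


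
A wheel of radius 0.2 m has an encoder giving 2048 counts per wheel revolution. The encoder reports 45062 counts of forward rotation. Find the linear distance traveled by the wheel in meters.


revs = 45062/2048 = 22.002930
d = revs * 2*pi*r = 22.002930 * 2*pi*0.2 = 27.6497

27.6497 m


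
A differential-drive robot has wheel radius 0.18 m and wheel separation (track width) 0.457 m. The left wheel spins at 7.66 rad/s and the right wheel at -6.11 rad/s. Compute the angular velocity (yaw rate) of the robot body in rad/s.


omega = r*(wR - wL)/L = 0.18*(-6.11 - (7.66))/0.457 = -5.4236

-5.4236 rad/s


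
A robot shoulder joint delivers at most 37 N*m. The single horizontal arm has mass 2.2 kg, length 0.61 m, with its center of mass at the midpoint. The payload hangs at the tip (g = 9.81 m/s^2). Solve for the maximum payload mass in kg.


tau_arm = m_arm*g*(L/2) = 2.2*9.81*0.61/2 = 6.5825 N*m
tau_payload = tau_max - tau_arm = 37 - 6.5825 = 30.4175
m_payload = tau_payload / (g*L) = 30.4175 / (9.81*0.61) = 5.0831

5.0831 kg


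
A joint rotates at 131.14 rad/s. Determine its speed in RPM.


RPM = 131.14 * 60/(2*pi) = 1252.2948

1252.2948 RPM


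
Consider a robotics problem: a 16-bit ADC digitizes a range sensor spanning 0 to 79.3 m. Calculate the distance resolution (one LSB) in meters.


res = range / 2^n = 79.3/2^16 = 79.3/65536 = 0.0012

0.0012 m


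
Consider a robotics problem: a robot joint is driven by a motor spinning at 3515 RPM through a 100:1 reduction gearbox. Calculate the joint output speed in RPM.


omega_joint = omega_motor / N = 3515 / 100 = 35.1500

35.1500 RPM


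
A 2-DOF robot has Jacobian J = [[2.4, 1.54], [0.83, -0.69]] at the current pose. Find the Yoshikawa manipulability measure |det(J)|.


det(J) = 2.4*-0.69 - (1.54)*(0.83) = -2.9342
|det(J)| = 2.9342

2.9342


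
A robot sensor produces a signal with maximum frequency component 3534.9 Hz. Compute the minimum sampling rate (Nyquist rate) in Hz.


f_s,min = 2*f_max = 2*3534.9 = 7069.8000

7069.8000 Hz


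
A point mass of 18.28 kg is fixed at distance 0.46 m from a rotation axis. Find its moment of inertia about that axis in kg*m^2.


I = m*r^2 = 18.28*0.46^2 = 3.8680

3.8680 kg*m^2


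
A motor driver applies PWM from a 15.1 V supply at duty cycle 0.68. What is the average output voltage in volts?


V_avg = V_supply * D = 15.1*0.68 = 10.2680

10.2680 V


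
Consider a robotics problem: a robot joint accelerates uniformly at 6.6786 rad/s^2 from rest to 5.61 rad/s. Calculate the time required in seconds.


t = delta_omega / alpha = 5.61 / 6.6786 = 0.8400

0.8400 s


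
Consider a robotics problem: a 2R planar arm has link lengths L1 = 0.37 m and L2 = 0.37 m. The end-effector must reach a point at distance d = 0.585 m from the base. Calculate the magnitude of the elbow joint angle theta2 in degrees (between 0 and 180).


cos(th2) = (d^2 - L1^2 - L2^2)/(2*L1*L2) = (0.585^2 - 0.37^2 - 0.37^2)/(2*0.37*0.37) = 0.24990869
th2 = acos(0.24990869) = 75.5279 deg

75.5279 degrees


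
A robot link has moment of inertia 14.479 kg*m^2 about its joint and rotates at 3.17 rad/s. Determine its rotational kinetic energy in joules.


KE = (1/2)*I*omega^2 = 0.5*14.479*3.17^2 = 72.7490

72.7490 J


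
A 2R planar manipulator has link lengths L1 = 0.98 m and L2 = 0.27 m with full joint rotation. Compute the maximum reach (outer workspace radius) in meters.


r_max = L1 + L2 = 0.98 + 0.27 = 1.2500

1.2500 m


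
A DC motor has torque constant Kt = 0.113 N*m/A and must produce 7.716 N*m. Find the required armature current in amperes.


I = tau / Kt = 7.716/0.113 = 68.2832

68.2832 A


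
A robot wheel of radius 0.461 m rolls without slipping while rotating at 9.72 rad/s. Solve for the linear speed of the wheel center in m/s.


v = omega * r = 9.72 * 0.461 = 4.4809

4.4809 m/s


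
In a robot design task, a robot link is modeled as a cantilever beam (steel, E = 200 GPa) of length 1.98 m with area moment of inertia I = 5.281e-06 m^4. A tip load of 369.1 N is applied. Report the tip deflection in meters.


delta = F*L^3/(3*E*I) = 369.1*1.98^3/(3*2.000e+11*5.281e-06)
      = 2865.0988872/3168600 = 9.0422e-04

9.0422e-04 m


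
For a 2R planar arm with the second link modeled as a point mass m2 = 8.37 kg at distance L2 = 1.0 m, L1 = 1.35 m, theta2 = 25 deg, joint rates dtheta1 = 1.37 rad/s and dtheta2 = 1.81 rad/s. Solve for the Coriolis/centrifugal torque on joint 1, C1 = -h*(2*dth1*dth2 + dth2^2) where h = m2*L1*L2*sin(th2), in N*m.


h = m2*L1*L2*sin(th2) = 8.37*1.35*1.0*sin(25 deg) = 4.775375
C1 = -h*(2*1.37*1.81 + 1.81^2) = -4.775375*8.2355 = -39.3276

-39.3276 N*m


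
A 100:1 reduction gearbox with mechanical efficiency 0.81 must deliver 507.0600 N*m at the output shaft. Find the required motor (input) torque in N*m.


tau_in = tau_out / (N * eta) = 507.0600 / (100 * 0.81) = 6.2600

6.2600 N*m


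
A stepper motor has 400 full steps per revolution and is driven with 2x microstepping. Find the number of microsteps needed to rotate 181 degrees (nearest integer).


step_size = 360/(400*2) = 360/800 = 0.450000 deg
n = 181/(360/800) = 181*800/360 = 402.2222 -> 402

402 steps


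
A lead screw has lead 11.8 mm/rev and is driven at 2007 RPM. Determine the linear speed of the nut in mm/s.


v = lead * (RPM/60) = 11.8*2007/60 = 394.7100

394.7100 mm/s


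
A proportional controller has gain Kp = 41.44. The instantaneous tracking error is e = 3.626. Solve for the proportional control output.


u_P = Kp * e = 41.44 * 3.626 = 150.2614

150.2614


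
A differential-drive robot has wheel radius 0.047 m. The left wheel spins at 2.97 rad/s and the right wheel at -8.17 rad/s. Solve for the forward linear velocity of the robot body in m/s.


v = r*(wR + wL)/2 = 0.047*(-8.17 + 2.97)/2 = -0.1222

-0.1222 m/s


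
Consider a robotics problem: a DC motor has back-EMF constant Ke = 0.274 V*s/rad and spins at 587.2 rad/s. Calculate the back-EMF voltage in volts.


V_emf = Ke * omega = 0.274*587.2 = 160.8928

160.8928 V


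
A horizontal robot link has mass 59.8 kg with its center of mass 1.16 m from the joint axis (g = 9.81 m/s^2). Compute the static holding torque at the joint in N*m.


tau = m*g*L = 59.8 * 9.81 * 1.16 = 680.5001

680.5001 N*m


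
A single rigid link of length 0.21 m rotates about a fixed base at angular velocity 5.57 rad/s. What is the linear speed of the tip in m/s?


v = L*omega = 0.21 * 5.57 = 1.1697

1.1697 m/s


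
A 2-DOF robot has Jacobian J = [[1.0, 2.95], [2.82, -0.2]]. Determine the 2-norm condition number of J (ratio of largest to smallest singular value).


JJ^T eigenvalues: trace(JJ^T) = 17.6949, det(JJ^T) = det(J)^2 = 72.57336100
s_max^2 = (17.6949 + sqrt(22.81604201))/2 = 11.23575704
s_min^2 = (17.6949 - sqrt(22.81604201))/2 = 6.45914296
kappa = s_max/s_min = sqrt(11.23575704/6.45914296) = 1.3189

1.3189


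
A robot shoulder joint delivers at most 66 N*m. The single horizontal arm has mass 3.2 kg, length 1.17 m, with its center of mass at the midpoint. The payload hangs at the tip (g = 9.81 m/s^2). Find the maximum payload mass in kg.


tau_arm = m_arm*g*(L/2) = 3.2*9.81*1.17/2 = 18.3643 N*m
tau_payload = tau_max - tau_arm = 66 - 18.3643 = 47.6357
m_payload = tau_payload / (g*L) = 47.6357 / (9.81*1.17) = 4.1503

4.1503 kg


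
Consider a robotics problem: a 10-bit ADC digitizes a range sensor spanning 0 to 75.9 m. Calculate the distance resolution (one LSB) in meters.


res = range / 2^n = 75.9/2^10 = 75.9/1024 = 0.0741

0.0741 m


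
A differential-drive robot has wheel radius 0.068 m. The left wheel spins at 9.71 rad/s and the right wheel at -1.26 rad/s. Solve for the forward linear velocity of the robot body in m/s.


v = r*(wR + wL)/2 = 0.068*(-1.26 + 9.71)/2 = 0.2873

0.2873 m/s


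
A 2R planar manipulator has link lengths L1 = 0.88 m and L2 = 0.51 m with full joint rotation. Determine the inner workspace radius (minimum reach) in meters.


r_min = |L1 - L2| = |0.88 - 0.51| = 0.3700

0.3700 m


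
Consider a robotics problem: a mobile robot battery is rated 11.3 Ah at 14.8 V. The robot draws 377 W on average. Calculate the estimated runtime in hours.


E = 11.3*14.8 = 167.2400 Wh
t = E/P = 167.2400/377 = 0.4436

0.4436 hours


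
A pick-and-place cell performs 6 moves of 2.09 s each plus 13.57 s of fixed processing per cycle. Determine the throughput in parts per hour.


T_cycle = 6*2.09 + 13.57 = 26.1100 s
rate = 3600/T = 137.8782

137.8782 parts/hour


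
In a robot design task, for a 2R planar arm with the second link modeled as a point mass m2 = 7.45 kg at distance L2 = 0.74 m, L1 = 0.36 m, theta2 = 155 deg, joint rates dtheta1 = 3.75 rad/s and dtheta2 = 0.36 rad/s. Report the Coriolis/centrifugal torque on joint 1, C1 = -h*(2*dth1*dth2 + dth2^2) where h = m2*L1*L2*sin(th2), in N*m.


h = m2*L1*L2*sin(th2) = 7.45*0.36*0.74*sin(155 deg) = 0.838762
C1 = -h*(2*3.75*0.36 + 0.36^2) = -0.838762*2.8296 = -2.3734

-2.3734 N*m


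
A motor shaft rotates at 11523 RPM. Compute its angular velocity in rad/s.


omega = 11523 * 2*pi/60 = 1206.6857

1206.6857 rad/s


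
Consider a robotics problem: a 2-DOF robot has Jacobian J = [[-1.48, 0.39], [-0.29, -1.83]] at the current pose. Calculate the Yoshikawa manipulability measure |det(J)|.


det(J) = -1.48*-1.83 - (0.39)*(-0.29) = 2.8215
|det(J)| = 2.8215

2.8215


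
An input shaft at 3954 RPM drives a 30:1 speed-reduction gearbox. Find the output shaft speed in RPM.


omega_out = omega_in / N = 3954 / 30 = 131.8000

131.8000 RPM


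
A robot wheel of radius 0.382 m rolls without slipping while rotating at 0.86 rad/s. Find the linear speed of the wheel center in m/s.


v = omega * r = 0.86 * 0.382 = 0.3285

0.3285 m/s


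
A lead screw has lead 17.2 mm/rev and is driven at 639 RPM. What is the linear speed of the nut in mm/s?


v = lead * (RPM/60) = 17.2*639/60 = 183.1800

183.1800 mm/s


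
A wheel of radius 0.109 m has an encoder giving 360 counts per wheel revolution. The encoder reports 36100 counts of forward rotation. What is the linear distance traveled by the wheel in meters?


revs = 36100/360 = 100.277778
d = revs * 2*pi*r = 100.277778 * 2*pi*0.109 = 68.6770

68.6770 m


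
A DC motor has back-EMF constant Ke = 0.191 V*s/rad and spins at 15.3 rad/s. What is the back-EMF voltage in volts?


V_emf = Ke * omega = 0.191*15.3 = 2.9223

2.9223 V


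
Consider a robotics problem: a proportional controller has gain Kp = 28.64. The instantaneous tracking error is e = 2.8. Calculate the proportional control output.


u_P = Kp * e = 28.64 * 2.8 = 80.1920

80.1920


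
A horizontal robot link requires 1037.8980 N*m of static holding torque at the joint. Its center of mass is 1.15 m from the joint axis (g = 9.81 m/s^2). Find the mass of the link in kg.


m = tau / (g*L) = 1037.8980 / (9.81 * 1.15) = 92.0000

92.0000 kg


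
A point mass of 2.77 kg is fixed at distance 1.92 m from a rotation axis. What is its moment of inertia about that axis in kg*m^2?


I = m*r^2 = 2.77*1.92^2 = 10.2113

10.2113 kg*m^2


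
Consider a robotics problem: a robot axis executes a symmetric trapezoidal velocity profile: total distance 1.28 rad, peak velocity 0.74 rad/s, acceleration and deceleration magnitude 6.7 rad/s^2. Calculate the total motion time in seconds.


t_acc = v/a = 0.74/6.7 = 0.110448 s
d_acc = v^2/(2a) = 0.040866 rad (each ramp)
d_cruise = 1.28 - 2*0.040866 = 1.198268 rad
t_cruise = 1.198268/0.74 = 1.619281 s
t_total = 2*0.110448 + 1.619281 = 1.8402

1.8402 s


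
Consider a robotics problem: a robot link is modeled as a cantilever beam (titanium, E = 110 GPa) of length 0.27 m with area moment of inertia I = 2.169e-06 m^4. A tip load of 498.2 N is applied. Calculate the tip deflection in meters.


delta = F*L^3/(3*E*I) = 498.2*0.27^3/(3*1.100e+11*2.169e-06)
      = 9.8060706/715770 = 1.3700e-05

1.3700e-05 m


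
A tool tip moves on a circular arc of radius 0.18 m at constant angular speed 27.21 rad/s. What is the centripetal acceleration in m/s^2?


a_c = omega^2 * r = 27.21^2 * 0.18 = 133.2691

133.2691 m/s^2


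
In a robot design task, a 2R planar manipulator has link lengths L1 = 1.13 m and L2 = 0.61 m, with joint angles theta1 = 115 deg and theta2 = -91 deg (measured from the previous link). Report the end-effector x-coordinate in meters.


x = L1*cos(th1) + L2*cos(th1+th2) = 1.13*cos(115 deg) + 0.61*cos(24 deg) = 0.0797

0.0797 m


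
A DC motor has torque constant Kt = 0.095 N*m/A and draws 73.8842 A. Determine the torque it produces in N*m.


tau = Kt * I = 0.095*73.8842 = 7.0190

7.0190 N*m


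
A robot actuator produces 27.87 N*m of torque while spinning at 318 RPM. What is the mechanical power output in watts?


omega = 318 * 2*pi/60 = 33.300882 rad/s
P = tau * omega = 27.87 * 33.300882 = 928.0956

928.0956 W


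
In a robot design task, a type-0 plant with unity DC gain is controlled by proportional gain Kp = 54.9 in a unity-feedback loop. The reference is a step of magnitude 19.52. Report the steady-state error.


e_ss = R/(1 + Kp) = 19.52/(1 + 54.9) = 19.52/55.9000 = 0.3492

0.3492


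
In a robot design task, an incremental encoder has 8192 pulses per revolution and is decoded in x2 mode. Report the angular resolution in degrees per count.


resolution = 360 / (PPR * 2) = 360 / 16384 = 0.0220

0.0220 degrees


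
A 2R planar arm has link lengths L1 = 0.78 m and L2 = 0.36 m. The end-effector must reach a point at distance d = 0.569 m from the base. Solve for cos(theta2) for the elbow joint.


cos(th2) = (d^2 - L1^2 - L2^2)/(2*L1*L2) = (0.569^2 - 0.78^2 - 0.36^2)/(2*0.78*0.36) = -0.7376

-0.7376


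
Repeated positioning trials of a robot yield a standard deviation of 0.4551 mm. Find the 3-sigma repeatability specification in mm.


repeatability = 3*sigma = 3*0.4551 = 1.3653

1.3653 mm


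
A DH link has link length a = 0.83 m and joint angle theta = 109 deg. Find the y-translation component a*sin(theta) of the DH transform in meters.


a*sin(theta) = 0.83*sin(109 deg) = 0.7848

0.7848 m


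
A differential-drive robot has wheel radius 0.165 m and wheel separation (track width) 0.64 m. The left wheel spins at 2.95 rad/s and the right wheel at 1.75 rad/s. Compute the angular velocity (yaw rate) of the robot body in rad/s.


omega = r*(wR - wL)/L = 0.165*(1.75 - (2.95))/0.64 = -0.3094

-0.3094 rad/s


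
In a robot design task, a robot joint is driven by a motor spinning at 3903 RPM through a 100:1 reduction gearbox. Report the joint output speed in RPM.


omega_joint = omega_motor / N = 3903 / 100 = 39.0300

39.0300 RPM


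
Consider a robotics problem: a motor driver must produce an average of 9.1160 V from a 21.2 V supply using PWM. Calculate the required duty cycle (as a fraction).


D = V_avg/V_supply = 9.1160/21.2 = 0.4300

0.4300


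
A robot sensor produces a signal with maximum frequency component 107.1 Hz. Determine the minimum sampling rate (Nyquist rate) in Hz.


f_s,min = 2*f_max = 2*107.1 = 214.2000

214.2000 Hz


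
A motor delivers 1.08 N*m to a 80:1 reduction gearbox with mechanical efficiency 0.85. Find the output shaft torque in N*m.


tau_out = tau_in * N * eta = 1.08 * 80 * 0.85 = 73.4400

73.4400 N*m


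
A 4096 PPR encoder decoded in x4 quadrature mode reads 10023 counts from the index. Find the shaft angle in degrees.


angle = counts * 360 / (PPR*4) = 10023 * 360 / 16384 = 220.2319

220.2319 degrees


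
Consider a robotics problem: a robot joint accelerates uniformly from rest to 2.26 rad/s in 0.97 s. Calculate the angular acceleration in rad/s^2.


alpha = delta_omega / t = 2.26 / 0.97 = 2.3299

2.3299 rad/s^2


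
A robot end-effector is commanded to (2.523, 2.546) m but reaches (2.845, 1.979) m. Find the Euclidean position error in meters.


dx = 2.845 - (2.523) = 0.3220, dy = 1.979 - (2.546) = -0.5670
err = sqrt(0.103684 + 0.321489) = 0.6521

0.6521 m


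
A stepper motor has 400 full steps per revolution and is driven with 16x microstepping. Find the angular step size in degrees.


step = 360/(400*16) = 360/6400 = 0.0563

0.0563 degrees


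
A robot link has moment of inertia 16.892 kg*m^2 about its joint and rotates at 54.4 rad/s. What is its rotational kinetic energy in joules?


KE = (1/2)*I*omega^2 = 0.5*16.892*54.4^2 = 24994.7546

24994.7546 J


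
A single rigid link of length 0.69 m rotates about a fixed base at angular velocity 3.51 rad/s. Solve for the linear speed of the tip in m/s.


v = L*omega = 0.69 * 3.51 = 2.4219

2.4219 m/s


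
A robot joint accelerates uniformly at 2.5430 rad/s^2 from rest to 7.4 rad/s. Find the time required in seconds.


t = delta_omega / alpha = 7.4 / 2.5430 = 2.9099

2.9099 s


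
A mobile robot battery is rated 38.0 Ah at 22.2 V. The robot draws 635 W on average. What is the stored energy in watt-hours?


E = capacity * V = 38.0*22.2 = 843.6000

843.6000 Wh


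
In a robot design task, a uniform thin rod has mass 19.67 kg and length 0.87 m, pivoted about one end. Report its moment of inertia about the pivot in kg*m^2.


I = (1/3)*m*L^2 = (1/3)*19.67*0.87^2 = 4.9627

4.9627 kg*m^2


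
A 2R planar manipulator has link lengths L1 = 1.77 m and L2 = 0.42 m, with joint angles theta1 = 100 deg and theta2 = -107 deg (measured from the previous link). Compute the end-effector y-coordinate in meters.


y = L1*sin(th1) + L2*sin(th1+th2) = 1.77*sin(100 deg) + 0.42*sin(-7 deg) = 1.6919

1.6919 m


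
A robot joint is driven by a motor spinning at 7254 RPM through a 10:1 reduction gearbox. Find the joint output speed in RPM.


omega_joint = omega_motor / N = 7254 / 10 = 725.4000

725.4000 RPM


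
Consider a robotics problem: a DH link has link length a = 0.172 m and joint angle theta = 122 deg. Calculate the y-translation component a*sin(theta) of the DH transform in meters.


a*sin(theta) = 0.172*sin(122 deg) = 0.1459

0.1459 m


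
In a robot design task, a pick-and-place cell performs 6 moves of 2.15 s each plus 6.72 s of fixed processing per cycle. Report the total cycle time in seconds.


T = 6*2.15 + 6.72 = 19.6200

19.6200 s


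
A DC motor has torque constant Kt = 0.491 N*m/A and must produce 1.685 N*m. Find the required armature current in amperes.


I = tau / Kt = 1.685/0.491 = 3.4318

3.4318 A


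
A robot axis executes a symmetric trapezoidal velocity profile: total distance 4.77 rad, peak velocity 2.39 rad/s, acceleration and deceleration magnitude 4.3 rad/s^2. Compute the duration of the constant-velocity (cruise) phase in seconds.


t_acc = v/a = 0.555814 s, d_acc = v^2/(2a) = 0.664198 rad each
d_cruise = 4.77 - 2*0.664198 = 3.441604 rad
t_cruise = d_cruise/v = 3.441604/2.39 = 1.4400

1.4400 s


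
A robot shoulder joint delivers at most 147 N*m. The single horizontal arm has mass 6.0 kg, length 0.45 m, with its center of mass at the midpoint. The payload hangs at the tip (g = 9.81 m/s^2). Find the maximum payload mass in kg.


tau_arm = m_arm*g*(L/2) = 6.0*9.81*0.45/2 = 13.2435 N*m
tau_payload = tau_max - tau_arm = 147 - 13.2435 = 133.7565
m_payload = tau_payload / (g*L) = 133.7565 / (9.81*0.45) = 30.2994

30.2994 kg


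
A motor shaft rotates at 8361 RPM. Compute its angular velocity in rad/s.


omega = 8361 * 2*pi/60 = 875.5619

875.5619 rad/s


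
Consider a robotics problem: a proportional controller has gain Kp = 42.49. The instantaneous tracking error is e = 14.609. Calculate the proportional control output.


u_P = Kp * e = 42.49 * 14.609 = 620.7364

620.7364


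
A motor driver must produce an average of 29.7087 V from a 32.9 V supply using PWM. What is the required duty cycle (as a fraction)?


D = V_avg/V_supply = 29.7087/32.9 = 0.9030

0.9030


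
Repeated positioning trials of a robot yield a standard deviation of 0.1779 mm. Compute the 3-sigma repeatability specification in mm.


repeatability = 3*sigma = 3*0.1779 = 0.5337

0.5337 mm


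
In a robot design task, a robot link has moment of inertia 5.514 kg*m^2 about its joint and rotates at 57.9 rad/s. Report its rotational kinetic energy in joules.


KE = (1/2)*I*omega^2 = 0.5*5.514*57.9^2 = 9242.5944

9242.5944 J


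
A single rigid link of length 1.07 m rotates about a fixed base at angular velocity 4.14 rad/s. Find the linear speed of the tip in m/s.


v = L*omega = 1.07 * 4.14 = 4.4298

4.4298 m/s


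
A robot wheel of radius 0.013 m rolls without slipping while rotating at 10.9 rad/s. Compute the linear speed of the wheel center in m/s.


v = omega * r = 10.9 * 0.013 = 0.1417

0.1417 m/s


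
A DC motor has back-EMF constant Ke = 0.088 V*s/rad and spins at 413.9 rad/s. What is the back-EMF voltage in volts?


V_emf = Ke * omega = 0.088*413.9 = 36.4232

36.4232 V


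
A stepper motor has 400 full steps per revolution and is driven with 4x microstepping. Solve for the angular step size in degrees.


step = 360/(400*4) = 360/1600 = 0.2250

0.2250 degrees


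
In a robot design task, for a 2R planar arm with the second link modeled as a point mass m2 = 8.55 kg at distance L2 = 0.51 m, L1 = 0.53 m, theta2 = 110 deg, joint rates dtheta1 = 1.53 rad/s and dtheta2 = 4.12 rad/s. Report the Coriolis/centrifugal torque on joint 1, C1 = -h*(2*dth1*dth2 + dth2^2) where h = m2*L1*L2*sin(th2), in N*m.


h = m2*L1*L2*sin(th2) = 8.55*0.53*0.51*sin(110 deg) = 2.171691
C1 = -h*(2*1.53*4.12 + 4.12^2) = -2.171691*29.5816 = -64.2421

-64.2421 N*m


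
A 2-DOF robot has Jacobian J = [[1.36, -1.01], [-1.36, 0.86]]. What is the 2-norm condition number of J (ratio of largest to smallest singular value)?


JJ^T eigenvalues: trace(JJ^T) = 5.4589, det(JJ^T) = det(J)^2 = 0.04161600
s_max^2 = (5.4589 + sqrt(29.63312521))/2 = 5.45126581
s_min^2 = (5.4589 - sqrt(29.63312521))/2 = 0.00763419
kappa = s_max/s_min = sqrt(5.45126581/0.00763419) = 26.7219

26.7219


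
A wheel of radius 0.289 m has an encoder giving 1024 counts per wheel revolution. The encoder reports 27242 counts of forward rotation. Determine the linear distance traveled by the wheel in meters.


revs = 27242/1024 = 26.603516
d = revs * 2*pi*r = 26.603516 * 2*pi*0.289 = 48.3077

48.3077 m


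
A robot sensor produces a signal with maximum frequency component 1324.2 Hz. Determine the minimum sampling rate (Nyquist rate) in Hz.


f_s,min = 2*f_max = 2*1324.2 = 2648.4000

2648.4000 Hz


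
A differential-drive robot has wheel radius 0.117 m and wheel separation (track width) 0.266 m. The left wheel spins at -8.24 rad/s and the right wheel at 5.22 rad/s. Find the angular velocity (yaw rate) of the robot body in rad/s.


omega = r*(wR - wL)/L = 0.117*(5.22 - (-8.24))/0.266 = 5.9204

5.9204 rad/s


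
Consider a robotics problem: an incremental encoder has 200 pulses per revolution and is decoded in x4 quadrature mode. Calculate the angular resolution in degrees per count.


resolution = 360 / (PPR * 4) = 360 / 800 = 0.4500

0.4500 degrees


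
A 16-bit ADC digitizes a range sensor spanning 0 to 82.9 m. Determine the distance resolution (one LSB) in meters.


res = range / 2^n = 82.9/2^16 = 82.9/65536 = 0.0013

0.0013 m


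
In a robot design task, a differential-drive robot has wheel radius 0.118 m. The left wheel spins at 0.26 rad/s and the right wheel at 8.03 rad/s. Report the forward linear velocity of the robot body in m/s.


v = r*(wR + wL)/2 = 0.118*(8.03 + 0.26)/2 = 0.4891

0.4891 m/s


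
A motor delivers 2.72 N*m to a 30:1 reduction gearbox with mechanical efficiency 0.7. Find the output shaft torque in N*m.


tau_out = tau_in * N * eta = 2.72 * 30 * 0.7 = 57.1200

57.1200 N*m


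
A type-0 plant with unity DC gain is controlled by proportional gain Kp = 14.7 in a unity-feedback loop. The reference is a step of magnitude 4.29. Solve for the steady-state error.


e_ss = R/(1 + Kp) = 4.29/(1 + 14.7) = 4.29/15.7000 = 0.2732

0.2732


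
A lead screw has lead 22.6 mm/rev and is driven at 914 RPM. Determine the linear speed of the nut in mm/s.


v = lead * (RPM/60) = 22.6*914/60 = 344.2733

344.2733 mm/s


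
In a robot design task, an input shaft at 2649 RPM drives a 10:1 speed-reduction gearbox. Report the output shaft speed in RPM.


omega_out = omega_in / N = 2649 / 10 = 264.9000

264.9000 RPM


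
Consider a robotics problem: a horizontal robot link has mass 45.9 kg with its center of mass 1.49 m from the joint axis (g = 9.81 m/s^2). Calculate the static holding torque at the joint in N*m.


tau = m*g*L = 45.9 * 9.81 * 1.49 = 670.9157

670.9157 N*m


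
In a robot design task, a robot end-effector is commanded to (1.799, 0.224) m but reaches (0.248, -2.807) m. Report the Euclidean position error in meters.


dx = 0.248 - (1.799) = -1.5510, dy = -2.807 - (0.224) = -3.0310
err = sqrt(2.405601 + 9.186961) = 3.4048

3.4048 m


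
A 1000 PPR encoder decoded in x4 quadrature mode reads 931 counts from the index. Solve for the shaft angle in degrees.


angle = counts * 360 / (PPR*4) = 931 * 360 / 4000 = 83.7900

83.7900 degrees


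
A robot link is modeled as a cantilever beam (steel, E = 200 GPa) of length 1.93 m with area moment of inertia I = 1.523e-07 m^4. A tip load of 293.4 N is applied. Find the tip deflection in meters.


delta = F*L^3/(3*E*I) = 293.4*1.93^3/(3*2.000e+11*1.523e-07)
      = 2109.2693238/91380 = 0.0231

0.0231 m


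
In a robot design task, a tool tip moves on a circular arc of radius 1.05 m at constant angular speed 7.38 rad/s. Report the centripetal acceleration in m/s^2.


a_c = omega^2 * r = 7.38^2 * 1.05 = 57.1876

57.1876 m/s^2


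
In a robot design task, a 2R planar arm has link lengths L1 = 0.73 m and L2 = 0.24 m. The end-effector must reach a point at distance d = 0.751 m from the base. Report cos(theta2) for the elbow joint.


cos(th2) = (d^2 - L1^2 - L2^2)/(2*L1*L2) = (0.751^2 - 0.73^2 - 0.24^2)/(2*0.73*0.24) = -0.0756

-0.0756


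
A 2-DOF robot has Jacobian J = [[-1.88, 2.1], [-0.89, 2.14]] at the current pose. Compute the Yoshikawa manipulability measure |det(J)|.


det(J) = -1.88*2.14 - (2.1)*(-0.89) = -2.1542
|det(J)| = 2.1542

2.1542


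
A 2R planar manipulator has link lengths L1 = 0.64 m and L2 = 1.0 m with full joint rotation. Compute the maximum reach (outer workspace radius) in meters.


r_max = L1 + L2 = 0.64 + 1.0 = 1.6400

1.6400 m


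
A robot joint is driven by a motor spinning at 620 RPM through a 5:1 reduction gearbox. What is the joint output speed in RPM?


omega_joint = omega_motor / N = 620 / 5 = 124.0000

124.0000 RPM


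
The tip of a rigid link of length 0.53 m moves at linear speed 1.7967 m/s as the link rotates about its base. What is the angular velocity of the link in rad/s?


omega = v / L = 1.7967 / 0.53 = 3.3900

3.3900 rad/s


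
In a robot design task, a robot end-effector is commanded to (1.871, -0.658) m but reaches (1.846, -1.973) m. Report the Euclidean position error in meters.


dx = 1.846 - (1.871) = -0.0250, dy = -1.973 - (-0.658) = -1.3150
err = sqrt(0.000625 + 1.729225) = 1.3152

1.3152 m


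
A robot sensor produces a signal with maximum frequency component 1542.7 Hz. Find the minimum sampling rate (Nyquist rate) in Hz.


f_s,min = 2*f_max = 2*1542.7 = 3085.4000

3085.4000 Hz


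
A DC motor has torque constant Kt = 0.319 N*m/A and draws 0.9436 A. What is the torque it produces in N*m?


tau = Kt * I = 0.319*0.9436 = 0.3010

0.3010 N*m


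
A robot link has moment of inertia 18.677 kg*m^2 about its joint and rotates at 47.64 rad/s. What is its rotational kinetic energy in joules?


KE = (1/2)*I*omega^2 = 0.5*18.677*47.64^2 = 21194.3757

21194.3757 J


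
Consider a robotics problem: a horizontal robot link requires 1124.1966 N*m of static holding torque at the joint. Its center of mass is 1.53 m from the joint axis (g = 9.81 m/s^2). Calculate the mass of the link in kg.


m = tau / (g*L) = 1124.1966 / (9.81 * 1.53) = 74.9000

74.9000 kg


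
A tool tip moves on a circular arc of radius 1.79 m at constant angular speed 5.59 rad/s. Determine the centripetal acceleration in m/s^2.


a_c = omega^2 * r = 5.59^2 * 1.79 = 55.9341

55.9341 m/s^2


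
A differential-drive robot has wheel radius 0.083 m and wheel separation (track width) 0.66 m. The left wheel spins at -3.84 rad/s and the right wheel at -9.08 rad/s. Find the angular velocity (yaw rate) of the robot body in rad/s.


omega = r*(wR - wL)/L = 0.083*(-9.08 - (-3.84))/0.66 = -0.6590

-0.6590 rad/s


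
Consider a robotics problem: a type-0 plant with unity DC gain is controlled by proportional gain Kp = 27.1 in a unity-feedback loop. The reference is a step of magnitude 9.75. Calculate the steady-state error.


e_ss = R/(1 + Kp) = 9.75/(1 + 27.1) = 9.75/28.1000 = 0.3470

0.3470


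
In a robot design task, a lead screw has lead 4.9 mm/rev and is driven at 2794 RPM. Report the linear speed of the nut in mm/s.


v = lead * (RPM/60) = 4.9*2794/60 = 228.1767

228.1767 mm/s


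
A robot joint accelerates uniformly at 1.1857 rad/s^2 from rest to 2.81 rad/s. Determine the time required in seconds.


t = delta_omega / alpha = 2.81 / 1.1857 = 2.3699

2.3699 s


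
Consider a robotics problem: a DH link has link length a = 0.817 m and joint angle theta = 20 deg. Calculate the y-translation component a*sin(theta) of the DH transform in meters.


a*sin(theta) = 0.817*sin(20 deg) = 0.2794

0.2794 m


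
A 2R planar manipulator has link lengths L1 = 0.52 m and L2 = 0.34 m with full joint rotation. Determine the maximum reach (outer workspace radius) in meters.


r_max = L1 + L2 = 0.52 + 0.34 = 0.8600

0.8600 m


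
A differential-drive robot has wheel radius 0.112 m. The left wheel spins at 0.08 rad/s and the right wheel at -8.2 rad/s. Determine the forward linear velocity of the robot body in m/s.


v = r*(wR + wL)/2 = 0.112*(-8.2 + 0.08)/2 = -0.4547

-0.4547 m/s


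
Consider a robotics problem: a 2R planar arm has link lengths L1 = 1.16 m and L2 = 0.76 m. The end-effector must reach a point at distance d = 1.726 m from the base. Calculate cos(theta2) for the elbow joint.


cos(th2) = (d^2 - L1^2 - L2^2)/(2*L1*L2) = (1.726^2 - 1.16^2 - 0.76^2)/(2*1.16*0.76) = 0.5988

0.5988


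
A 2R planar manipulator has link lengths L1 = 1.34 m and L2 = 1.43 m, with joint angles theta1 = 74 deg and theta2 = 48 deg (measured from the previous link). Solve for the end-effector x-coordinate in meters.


x = L1*cos(th1) + L2*cos(th1+th2) = 1.34*cos(74 deg) + 1.43*cos(122 deg) = -0.3884

-0.3884 m


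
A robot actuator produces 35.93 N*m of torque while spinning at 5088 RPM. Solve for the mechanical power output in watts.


omega = 5088 * 2*pi/60 = 532.814114 rad/s
P = tau * omega = 35.93 * 532.814114 = 19144.0111

19144.0111 W


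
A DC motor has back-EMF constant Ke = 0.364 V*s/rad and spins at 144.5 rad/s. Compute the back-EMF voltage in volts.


V_emf = Ke * omega = 0.364*144.5 = 52.5980

52.5980 V


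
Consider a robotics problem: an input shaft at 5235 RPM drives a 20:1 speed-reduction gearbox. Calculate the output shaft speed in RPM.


omega_out = omega_in / N = 5235 / 20 = 261.7500

261.7500 RPM


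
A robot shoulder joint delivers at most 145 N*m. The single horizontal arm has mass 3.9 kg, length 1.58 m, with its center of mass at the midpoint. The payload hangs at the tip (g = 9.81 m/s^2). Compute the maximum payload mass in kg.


tau_arm = m_arm*g*(L/2) = 3.9*9.81*1.58/2 = 30.2246 N*m
tau_payload = tau_max - tau_arm = 145 - 30.2246 = 114.7754
m_payload = tau_payload / (g*L) = 114.7754 / (9.81*1.58) = 7.4050

7.4050 kg


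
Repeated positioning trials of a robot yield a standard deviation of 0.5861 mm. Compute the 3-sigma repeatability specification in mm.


repeatability = 3*sigma = 3*0.5861 = 1.7583

1.7583 mm


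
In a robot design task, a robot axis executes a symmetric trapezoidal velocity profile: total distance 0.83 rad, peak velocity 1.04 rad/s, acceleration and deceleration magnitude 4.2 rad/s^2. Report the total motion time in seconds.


t_acc = v/a = 1.04/4.2 = 0.247619 s
d_acc = v^2/(2a) = 0.128762 rad (each ramp)
d_cruise = 0.83 - 2*0.128762 = 0.572476 rad
t_cruise = 0.572476/1.04 = 0.550458 s
t_total = 2*0.247619 + 0.550458 = 1.0457

1.0457 s


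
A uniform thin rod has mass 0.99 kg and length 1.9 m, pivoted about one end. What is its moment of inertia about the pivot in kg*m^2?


I = (1/3)*m*L^2 = (1/3)*0.99*1.9^2 = 1.1913

1.1913 kg*m^2


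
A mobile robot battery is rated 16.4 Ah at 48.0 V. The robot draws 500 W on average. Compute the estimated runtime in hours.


E = 16.4*48.0 = 787.2000 Wh
t = E/P = 787.2000/500 = 1.5744

1.5744 hours


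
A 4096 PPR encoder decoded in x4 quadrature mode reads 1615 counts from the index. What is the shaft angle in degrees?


angle = counts * 360 / (PPR*4) = 1615 * 360 / 16384 = 35.4858

35.4858 degrees


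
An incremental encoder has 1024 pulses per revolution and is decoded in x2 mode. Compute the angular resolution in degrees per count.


resolution = 360 / (PPR * 2) = 360 / 2048 = 0.1758

0.1758 degrees


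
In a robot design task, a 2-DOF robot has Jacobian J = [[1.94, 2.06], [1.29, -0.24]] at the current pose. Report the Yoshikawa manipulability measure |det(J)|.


det(J) = 1.94*-0.24 - (2.06)*(1.29) = -3.1230
|det(J)| = 3.1230

3.1230


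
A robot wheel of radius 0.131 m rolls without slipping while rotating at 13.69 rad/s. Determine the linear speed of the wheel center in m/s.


v = omega * r = 13.69 * 0.131 = 1.7934

1.7934 m/s


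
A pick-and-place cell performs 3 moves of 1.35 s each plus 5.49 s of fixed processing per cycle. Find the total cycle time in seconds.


T = 3*1.35 + 5.49 = 9.5400

9.5400 s


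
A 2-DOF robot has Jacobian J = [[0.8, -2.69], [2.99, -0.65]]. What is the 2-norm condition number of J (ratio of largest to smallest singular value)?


JJ^T eigenvalues: trace(JJ^T) = 17.2387, det(JJ^T) = det(J)^2 = 56.59703361
s_max^2 = (17.2387 + sqrt(70.78464325))/2 = 12.82603050
s_min^2 = (17.2387 - sqrt(70.78464325))/2 = 4.41266950
kappa = s_max/s_min = sqrt(12.82603050/4.41266950) = 1.7049

1.7049


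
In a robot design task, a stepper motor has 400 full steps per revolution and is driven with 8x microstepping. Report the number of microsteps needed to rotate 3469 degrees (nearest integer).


step_size = 360/(400*8) = 360/3200 = 0.112500 deg
n = 3469/(360/3200) = 3469*3200/360 = 30835.5556 -> 30836

30836 steps


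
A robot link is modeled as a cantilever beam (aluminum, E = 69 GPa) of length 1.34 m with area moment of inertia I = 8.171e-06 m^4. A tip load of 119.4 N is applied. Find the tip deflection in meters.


delta = F*L^3/(3*E*I) = 119.4*1.34^3/(3*6.900e+10*8.171e-06)
      = 287.2888176/1691397 = 1.6985e-04

1.6985e-04 m
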